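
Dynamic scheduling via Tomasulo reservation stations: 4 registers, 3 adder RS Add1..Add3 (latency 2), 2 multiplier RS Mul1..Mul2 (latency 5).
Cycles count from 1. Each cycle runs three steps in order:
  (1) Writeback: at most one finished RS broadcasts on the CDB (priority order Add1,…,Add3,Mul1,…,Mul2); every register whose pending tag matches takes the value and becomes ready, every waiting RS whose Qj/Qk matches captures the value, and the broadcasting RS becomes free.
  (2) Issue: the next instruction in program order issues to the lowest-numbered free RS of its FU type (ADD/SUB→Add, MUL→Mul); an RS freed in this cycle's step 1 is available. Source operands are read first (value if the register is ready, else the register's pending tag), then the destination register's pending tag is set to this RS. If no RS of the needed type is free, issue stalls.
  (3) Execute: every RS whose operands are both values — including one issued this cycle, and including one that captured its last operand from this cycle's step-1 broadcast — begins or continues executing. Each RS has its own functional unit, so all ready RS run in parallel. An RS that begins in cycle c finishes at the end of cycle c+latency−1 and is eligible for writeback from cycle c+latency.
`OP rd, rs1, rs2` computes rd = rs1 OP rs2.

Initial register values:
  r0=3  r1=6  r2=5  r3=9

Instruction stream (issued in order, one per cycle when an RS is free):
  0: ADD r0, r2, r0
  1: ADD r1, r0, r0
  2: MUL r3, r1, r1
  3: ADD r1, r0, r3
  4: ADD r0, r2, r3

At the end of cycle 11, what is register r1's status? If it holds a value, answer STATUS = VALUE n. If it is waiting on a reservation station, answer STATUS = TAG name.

STATUS = TAG Add1

c1: issue ADD r0<-Add1 | r0:Add1,r1:6,r2:5,r3:9
c2: issue ADD r1<-Add2 | r0:Add1,r1:Add2,r2:5,r3:9
c3: CDB Add1=8; issue MUL r3<-Mul1 | r0:8,r1:Add2,r2:5,r3:Mul1
c4: issue ADD r1<-Add1 | r0:8,r1:Add1,r2:5,r3:Mul1
c5: CDB Add2=16; issue ADD r0<-Add2 | r0:Add2,r1:Add1,r2:5,r3:Mul1
c6: - | r0:Add2,r1:Add1,r2:5,r3:Mul1
c7: - | r0:Add2,r1:Add1,r2:5,r3:Mul1
c8: - | r0:Add2,r1:Add1,r2:5,r3:Mul1
c9: - | r0:Add2,r1:Add1,r2:5,r3:Mul1
c10: CDB Mul1=256 | r0:Add2,r1:Add1,r2:5,r3:256
c11: - | r0:Add2,r1:Add1,r2:5,r3:256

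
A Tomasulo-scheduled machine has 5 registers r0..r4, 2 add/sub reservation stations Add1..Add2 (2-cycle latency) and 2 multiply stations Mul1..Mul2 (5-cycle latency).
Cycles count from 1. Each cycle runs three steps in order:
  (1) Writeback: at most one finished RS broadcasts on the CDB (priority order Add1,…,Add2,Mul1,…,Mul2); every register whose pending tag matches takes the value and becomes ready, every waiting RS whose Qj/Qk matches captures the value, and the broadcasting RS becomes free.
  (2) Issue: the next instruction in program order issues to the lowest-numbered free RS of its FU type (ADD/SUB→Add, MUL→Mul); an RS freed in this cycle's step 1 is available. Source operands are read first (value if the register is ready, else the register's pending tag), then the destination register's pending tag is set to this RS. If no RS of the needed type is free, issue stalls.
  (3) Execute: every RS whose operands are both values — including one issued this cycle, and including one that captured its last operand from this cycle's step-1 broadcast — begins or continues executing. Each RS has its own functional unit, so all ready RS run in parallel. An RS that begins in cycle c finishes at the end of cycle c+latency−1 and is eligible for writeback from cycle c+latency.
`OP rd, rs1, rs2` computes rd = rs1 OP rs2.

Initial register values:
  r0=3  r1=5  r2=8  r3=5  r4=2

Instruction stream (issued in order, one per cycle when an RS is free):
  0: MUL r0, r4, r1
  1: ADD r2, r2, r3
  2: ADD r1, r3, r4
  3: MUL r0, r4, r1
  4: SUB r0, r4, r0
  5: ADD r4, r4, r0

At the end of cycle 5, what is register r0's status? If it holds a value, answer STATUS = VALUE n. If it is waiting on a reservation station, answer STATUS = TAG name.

  c1: issue MUL r0<-Mul1  regs: r0:Mul1,r1:5,r2:8,r3:5,r4:2
  c2: issue ADD r2<-Add1  regs: r0:Mul1,r1:5,r2:Add1,r3:5,r4:2
  c3: issue ADD r1<-Add2  regs: r0:Mul1,r1:Add2,r2:Add1,r3:5,r4:2
  c4: CDB Add1=13; issue MUL r0<-Mul2  regs: r0:Mul2,r1:Add2,r2:13,r3:5,r4:2
  c5: CDB Add2=7; issue SUB r0<-Add1  regs: r0:Add1,r1:7,r2:13,r3:5,r4:2

STATUS = TAG Add1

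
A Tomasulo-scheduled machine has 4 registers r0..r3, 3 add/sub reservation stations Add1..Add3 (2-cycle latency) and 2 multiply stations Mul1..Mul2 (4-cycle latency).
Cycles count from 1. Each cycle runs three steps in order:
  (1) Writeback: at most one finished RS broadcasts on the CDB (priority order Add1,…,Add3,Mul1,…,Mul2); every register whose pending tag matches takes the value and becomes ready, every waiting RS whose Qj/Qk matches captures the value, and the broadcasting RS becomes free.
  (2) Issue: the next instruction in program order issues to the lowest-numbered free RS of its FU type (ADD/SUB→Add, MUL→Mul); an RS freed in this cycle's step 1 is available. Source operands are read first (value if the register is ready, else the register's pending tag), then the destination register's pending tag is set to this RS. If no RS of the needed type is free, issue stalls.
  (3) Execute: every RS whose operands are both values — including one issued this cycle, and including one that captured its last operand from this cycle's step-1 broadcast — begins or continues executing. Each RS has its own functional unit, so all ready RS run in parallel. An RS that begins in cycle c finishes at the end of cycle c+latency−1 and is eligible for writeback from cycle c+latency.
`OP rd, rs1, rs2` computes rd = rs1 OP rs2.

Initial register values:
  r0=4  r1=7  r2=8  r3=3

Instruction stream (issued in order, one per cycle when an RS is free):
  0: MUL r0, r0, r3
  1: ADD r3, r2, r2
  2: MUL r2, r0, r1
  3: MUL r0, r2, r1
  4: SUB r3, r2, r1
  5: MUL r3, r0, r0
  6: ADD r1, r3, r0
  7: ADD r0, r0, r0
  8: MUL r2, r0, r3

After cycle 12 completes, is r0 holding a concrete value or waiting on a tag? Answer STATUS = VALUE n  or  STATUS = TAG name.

STATUS = TAG Add1

  c1: issue MUL r0<-Mul1  regs: r0:Mul1,r1:7,r2:8,r3:3
  c2: issue ADD r3<-Add1  regs: r0:Mul1,r1:7,r2:8,r3:Add1
  c3: issue MUL r2<-Mul2  regs: r0:Mul1,r1:7,r2:Mul2,r3:Add1
  c4: CDB Add1=16; stall  regs: r0:Mul1,r1:7,r2:Mul2,r3:16
  c5: CDB Mul1=12; issue MUL r0<-Mul1  regs: r0:Mul1,r1:7,r2:Mul2,r3:16
  c6: issue SUB r3<-Add1  regs: r0:Mul1,r1:7,r2:Mul2,r3:Add1
  c7: stall  regs: r0:Mul1,r1:7,r2:Mul2,r3:Add1
  c8: stall  regs: r0:Mul1,r1:7,r2:Mul2,r3:Add1
  c9: CDB Mul2=84; issue MUL r3<-Mul2  regs: r0:Mul1,r1:7,r2:84,r3:Mul2
  c10: issue ADD r1<-Add2  regs: r0:Mul1,r1:Add2,r2:84,r3:Mul2
  c11: CDB Add1=77; issue ADD r0<-Add1  regs: r0:Add1,r1:Add2,r2:84,r3:Mul2
  c12: stall  regs: r0:Add1,r1:Add2,r2:84,r3:Mul2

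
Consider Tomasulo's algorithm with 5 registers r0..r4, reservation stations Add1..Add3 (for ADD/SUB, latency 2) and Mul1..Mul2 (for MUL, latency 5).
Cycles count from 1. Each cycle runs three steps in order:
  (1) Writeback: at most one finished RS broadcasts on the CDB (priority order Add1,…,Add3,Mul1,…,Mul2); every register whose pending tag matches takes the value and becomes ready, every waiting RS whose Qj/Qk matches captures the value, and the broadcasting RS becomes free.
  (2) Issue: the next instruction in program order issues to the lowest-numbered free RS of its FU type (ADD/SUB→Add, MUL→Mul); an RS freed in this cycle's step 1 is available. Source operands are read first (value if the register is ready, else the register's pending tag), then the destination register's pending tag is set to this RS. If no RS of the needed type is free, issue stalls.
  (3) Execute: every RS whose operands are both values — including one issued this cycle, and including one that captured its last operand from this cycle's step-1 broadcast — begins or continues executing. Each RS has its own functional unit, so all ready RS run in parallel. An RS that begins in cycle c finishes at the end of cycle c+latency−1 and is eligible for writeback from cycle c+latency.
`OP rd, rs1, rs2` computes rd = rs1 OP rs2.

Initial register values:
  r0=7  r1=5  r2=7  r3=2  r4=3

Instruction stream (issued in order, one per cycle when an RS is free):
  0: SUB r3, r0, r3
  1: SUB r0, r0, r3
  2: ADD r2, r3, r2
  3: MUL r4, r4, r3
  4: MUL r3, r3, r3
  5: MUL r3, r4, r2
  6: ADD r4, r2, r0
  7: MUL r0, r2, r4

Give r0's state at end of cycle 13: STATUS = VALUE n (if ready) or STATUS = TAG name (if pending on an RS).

c1: issue SUB r3<-Add1 | r0:7,r1:5,r2:7,r3:Add1,r4:3
c2: issue SUB r0<-Add2 | r0:Add2,r1:5,r2:7,r3:Add1,r4:3
c3: CDB Add1=5; issue ADD r2<-Add1 | r0:Add2,r1:5,r2:Add1,r3:5,r4:3
c4: issue MUL r4<-Mul1 | r0:Add2,r1:5,r2:Add1,r3:5,r4:Mul1
c5: CDB Add1=12; issue MUL r3<-Mul2 | r0:Add2,r1:5,r2:12,r3:Mul2,r4:Mul1
c6: CDB Add2=2; stall | r0:2,r1:5,r2:12,r3:Mul2,r4:Mul1
c7: stall | r0:2,r1:5,r2:12,r3:Mul2,r4:Mul1
c8: stall | r0:2,r1:5,r2:12,r3:Mul2,r4:Mul1
c9: CDB Mul1=15; issue MUL r3<-Mul1 | r0:2,r1:5,r2:12,r3:Mul1,r4:15
c10: CDB Mul2=25; issue ADD r4<-Add1 | r0:2,r1:5,r2:12,r3:Mul1,r4:Add1
c11: issue MUL r0<-Mul2 | r0:Mul2,r1:5,r2:12,r3:Mul1,r4:Add1
c12: CDB Add1=14 | r0:Mul2,r1:5,r2:12,r3:Mul1,r4:14
c13: - | r0:Mul2,r1:5,r2:12,r3:Mul1,r4:14

STATUS = TAG Mul2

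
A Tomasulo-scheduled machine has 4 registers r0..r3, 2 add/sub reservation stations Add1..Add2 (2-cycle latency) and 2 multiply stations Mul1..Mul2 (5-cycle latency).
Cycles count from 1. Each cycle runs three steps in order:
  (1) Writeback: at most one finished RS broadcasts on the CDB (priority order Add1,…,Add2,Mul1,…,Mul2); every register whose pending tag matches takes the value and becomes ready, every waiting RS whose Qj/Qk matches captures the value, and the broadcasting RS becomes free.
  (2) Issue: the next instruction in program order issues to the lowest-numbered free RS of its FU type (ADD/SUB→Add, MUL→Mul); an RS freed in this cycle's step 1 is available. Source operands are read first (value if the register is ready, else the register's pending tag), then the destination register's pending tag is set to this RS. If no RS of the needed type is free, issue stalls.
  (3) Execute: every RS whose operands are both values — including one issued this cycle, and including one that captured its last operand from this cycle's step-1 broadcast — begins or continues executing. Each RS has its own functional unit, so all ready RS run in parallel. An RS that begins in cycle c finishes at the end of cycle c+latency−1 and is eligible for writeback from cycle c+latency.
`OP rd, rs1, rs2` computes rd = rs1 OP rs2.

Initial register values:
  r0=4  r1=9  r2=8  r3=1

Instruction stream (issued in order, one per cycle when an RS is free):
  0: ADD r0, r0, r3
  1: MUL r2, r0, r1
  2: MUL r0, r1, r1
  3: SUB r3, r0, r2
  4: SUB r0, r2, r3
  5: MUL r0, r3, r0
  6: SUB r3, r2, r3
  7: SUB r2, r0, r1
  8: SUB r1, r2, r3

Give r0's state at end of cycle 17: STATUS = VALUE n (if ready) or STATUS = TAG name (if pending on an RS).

c1: issue ADD r0<-Add1 | r0:Add1,r1:9,r2:8,r3:1
c2: issue MUL r2<-Mul1 | r0:Add1,r1:9,r2:Mul1,r3:1
c3: CDB Add1=5; issue MUL r0<-Mul2 | r0:Mul2,r1:9,r2:Mul1,r3:1
c4: issue SUB r3<-Add1 | r0:Mul2,r1:9,r2:Mul1,r3:Add1
c5: issue SUB r0<-Add2 | r0:Add2,r1:9,r2:Mul1,r3:Add1
c6: stall | r0:Add2,r1:9,r2:Mul1,r3:Add1
c7: stall | r0:Add2,r1:9,r2:Mul1,r3:Add1
c8: CDB Mul1=45; issue MUL r0<-Mul1 | r0:Mul1,r1:9,r2:45,r3:Add1
c9: CDB Mul2=81; stall | r0:Mul1,r1:9,r2:45,r3:Add1
c10: stall | r0:Mul1,r1:9,r2:45,r3:Add1
c11: CDB Add1=36; issue SUB r3<-Add1 | r0:Mul1,r1:9,r2:45,r3:Add1
c12: stall | r0:Mul1,r1:9,r2:45,r3:Add1
c13: CDB Add1=9; issue SUB r2<-Add1 | r0:Mul1,r1:9,r2:Add1,r3:9
c14: CDB Add2=9; issue SUB r1<-Add2 | r0:Mul1,r1:Add2,r2:Add1,r3:9
c15: - | r0:Mul1,r1:Add2,r2:Add1,r3:9
c16: - | r0:Mul1,r1:Add2,r2:Add1,r3:9
c17: - | r0:Mul1,r1:Add2,r2:Add1,r3:9

STATUS = TAG Mul1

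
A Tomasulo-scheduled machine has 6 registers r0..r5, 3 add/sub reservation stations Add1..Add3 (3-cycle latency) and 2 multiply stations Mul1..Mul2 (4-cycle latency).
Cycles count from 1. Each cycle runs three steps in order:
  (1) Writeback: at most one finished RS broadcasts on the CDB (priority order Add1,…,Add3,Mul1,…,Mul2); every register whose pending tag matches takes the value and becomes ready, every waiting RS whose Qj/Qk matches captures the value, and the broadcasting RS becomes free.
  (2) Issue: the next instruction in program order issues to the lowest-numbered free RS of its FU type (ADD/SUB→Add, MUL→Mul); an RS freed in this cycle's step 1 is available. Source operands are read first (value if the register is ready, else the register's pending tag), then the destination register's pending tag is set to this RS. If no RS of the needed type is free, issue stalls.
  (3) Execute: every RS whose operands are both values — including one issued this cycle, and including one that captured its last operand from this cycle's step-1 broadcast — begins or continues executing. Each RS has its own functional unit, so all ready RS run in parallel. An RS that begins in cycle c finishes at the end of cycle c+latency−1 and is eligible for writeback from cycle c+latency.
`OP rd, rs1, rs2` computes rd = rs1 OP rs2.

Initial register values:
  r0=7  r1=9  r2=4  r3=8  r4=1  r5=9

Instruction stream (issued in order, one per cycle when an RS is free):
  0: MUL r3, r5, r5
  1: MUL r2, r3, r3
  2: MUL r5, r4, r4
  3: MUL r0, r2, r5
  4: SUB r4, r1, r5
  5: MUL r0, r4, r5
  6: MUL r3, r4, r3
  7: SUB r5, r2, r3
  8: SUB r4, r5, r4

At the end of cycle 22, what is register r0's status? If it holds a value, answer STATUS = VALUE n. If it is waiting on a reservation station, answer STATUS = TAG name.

STATUS = VALUE 8

cycle 1: issue MUL r3<-Mul1 // r0:7,r1:9,r2:4,r3:Mul1,r4:1,r5:9
cycle 2: issue MUL r2<-Mul2 // r0:7,r1:9,r2:Mul2,r3:Mul1,r4:1,r5:9
cycle 3: stall // r0:7,r1:9,r2:Mul2,r3:Mul1,r4:1,r5:9
cycle 4: stall // r0:7,r1:9,r2:Mul2,r3:Mul1,r4:1,r5:9
cycle 5: CDB Mul1=81; issue MUL r5<-Mul1 // r0:7,r1:9,r2:Mul2,r3:81,r4:1,r5:Mul1
cycle 6: stall // r0:7,r1:9,r2:Mul2,r3:81,r4:1,r5:Mul1
cycle 7: stall // r0:7,r1:9,r2:Mul2,r3:81,r4:1,r5:Mul1
cycle 8: stall // r0:7,r1:9,r2:Mul2,r3:81,r4:1,r5:Mul1
cycle 9: CDB Mul1=1; issue MUL r0<-Mul1 // r0:Mul1,r1:9,r2:Mul2,r3:81,r4:1,r5:1
cycle 10: CDB Mul2=6561; issue SUB r4<-Add1 // r0:Mul1,r1:9,r2:6561,r3:81,r4:Add1,r5:1
cycle 11: issue MUL r0<-Mul2 // r0:Mul2,r1:9,r2:6561,r3:81,r4:Add1,r5:1
cycle 12: stall // r0:Mul2,r1:9,r2:6561,r3:81,r4:Add1,r5:1
cycle 13: CDB Add1=8; stall // r0:Mul2,r1:9,r2:6561,r3:81,r4:8,r5:1
cycle 14: CDB Mul1=6561; issue MUL r3<-Mul1 // r0:Mul2,r1:9,r2:6561,r3:Mul1,r4:8,r5:1
cycle 15: issue SUB r5<-Add1 // r0:Mul2,r1:9,r2:6561,r3:Mul1,r4:8,r5:Add1
cycle 16: issue SUB r4<-Add2 // r0:Mul2,r1:9,r2:6561,r3:Mul1,r4:Add2,r5:Add1
cycle 17: CDB Mul2=8 // r0:8,r1:9,r2:6561,r3:Mul1,r4:Add2,r5:Add1
cycle 18: CDB Mul1=648 // r0:8,r1:9,r2:6561,r3:648,r4:Add2,r5:Add1
cycle 19: - // r0:8,r1:9,r2:6561,r3:648,r4:Add2,r5:Add1
cycle 20: - // r0:8,r1:9,r2:6561,r3:648,r4:Add2,r5:Add1
cycle 21: CDB Add1=5913 // r0:8,r1:9,r2:6561,r3:648,r4:Add2,r5:5913
cycle 22: - // r0:8,r1:9,r2:6561,r3:648,r4:Add2,r5:5913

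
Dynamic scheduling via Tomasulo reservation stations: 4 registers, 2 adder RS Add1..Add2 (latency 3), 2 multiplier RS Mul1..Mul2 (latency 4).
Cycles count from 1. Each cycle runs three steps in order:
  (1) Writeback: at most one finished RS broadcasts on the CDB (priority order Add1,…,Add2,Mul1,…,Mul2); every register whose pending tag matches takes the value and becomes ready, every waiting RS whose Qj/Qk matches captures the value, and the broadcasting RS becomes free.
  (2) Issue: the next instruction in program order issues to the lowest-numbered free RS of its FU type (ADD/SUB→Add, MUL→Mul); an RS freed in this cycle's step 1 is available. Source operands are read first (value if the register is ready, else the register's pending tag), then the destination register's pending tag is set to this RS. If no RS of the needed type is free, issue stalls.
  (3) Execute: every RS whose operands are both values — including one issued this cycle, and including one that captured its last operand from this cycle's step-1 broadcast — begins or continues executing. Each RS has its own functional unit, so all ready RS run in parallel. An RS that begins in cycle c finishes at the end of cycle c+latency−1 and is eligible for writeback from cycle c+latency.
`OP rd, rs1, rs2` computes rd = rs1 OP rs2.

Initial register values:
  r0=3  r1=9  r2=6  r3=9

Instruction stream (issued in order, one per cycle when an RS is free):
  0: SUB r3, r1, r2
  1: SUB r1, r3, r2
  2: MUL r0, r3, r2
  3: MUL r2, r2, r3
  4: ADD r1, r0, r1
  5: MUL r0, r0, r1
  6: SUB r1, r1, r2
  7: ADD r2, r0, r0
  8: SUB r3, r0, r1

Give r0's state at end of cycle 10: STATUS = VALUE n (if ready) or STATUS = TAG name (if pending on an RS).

STATUS = TAG Mul1

  c1: issue SUB r3<-Add1  regs: r0:3,r1:9,r2:6,r3:Add1
  c2: issue SUB r1<-Add2  regs: r0:3,r1:Add2,r2:6,r3:Add1
  c3: issue MUL r0<-Mul1  regs: r0:Mul1,r1:Add2,r2:6,r3:Add1
  c4: CDB Add1=3; issue MUL r2<-Mul2  regs: r0:Mul1,r1:Add2,r2:Mul2,r3:3
  c5: issue ADD r1<-Add1  regs: r0:Mul1,r1:Add1,r2:Mul2,r3:3
  c6: stall  regs: r0:Mul1,r1:Add1,r2:Mul2,r3:3
  c7: CDB Add2=-3; stall  regs: r0:Mul1,r1:Add1,r2:Mul2,r3:3
  c8: CDB Mul1=18; issue MUL r0<-Mul1  regs: r0:Mul1,r1:Add1,r2:Mul2,r3:3
  c9: CDB Mul2=18; issue SUB r1<-Add2  regs: r0:Mul1,r1:Add2,r2:18,r3:3
  c10: stall  regs: r0:Mul1,r1:Add2,r2:18,r3:3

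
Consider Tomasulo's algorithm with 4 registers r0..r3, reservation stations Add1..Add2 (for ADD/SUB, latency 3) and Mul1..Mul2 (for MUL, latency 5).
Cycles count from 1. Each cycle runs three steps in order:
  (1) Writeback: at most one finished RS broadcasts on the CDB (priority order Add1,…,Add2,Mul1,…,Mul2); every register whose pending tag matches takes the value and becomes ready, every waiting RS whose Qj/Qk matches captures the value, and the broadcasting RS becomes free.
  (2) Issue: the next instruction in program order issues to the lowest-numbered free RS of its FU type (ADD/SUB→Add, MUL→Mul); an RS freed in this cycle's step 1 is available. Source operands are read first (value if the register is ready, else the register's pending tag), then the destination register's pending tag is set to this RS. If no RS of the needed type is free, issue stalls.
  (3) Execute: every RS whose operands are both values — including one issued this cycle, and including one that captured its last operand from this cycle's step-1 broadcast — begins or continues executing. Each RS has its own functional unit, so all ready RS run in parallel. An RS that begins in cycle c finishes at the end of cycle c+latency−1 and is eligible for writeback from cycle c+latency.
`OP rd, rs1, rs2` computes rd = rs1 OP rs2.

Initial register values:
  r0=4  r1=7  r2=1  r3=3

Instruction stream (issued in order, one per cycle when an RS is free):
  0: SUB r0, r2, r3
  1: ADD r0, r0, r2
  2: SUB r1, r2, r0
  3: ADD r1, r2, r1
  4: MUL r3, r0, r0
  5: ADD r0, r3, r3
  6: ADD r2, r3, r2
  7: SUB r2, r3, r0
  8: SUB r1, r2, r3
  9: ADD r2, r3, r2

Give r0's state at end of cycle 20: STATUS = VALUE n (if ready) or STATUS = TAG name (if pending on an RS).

cycle 1: issue SUB r0<-Add1 // r0:Add1,r1:7,r2:1,r3:3
cycle 2: issue ADD r0<-Add2 // r0:Add2,r1:7,r2:1,r3:3
cycle 3: stall // r0:Add2,r1:7,r2:1,r3:3
cycle 4: CDB Add1=-2; issue SUB r1<-Add1 // r0:Add2,r1:Add1,r2:1,r3:3
cycle 5: stall // r0:Add2,r1:Add1,r2:1,r3:3
cycle 6: stall // r0:Add2,r1:Add1,r2:1,r3:3
cycle 7: CDB Add2=-1; issue ADD r1<-Add2 // r0:-1,r1:Add2,r2:1,r3:3
cycle 8: issue MUL r3<-Mul1 // r0:-1,r1:Add2,r2:1,r3:Mul1
cycle 9: stall // r0:-1,r1:Add2,r2:1,r3:Mul1
cycle 10: CDB Add1=2; issue ADD r0<-Add1 // r0:Add1,r1:Add2,r2:1,r3:Mul1
cycle 11: stall // r0:Add1,r1:Add2,r2:1,r3:Mul1
cycle 12: stall // r0:Add1,r1:Add2,r2:1,r3:Mul1
cycle 13: CDB Add2=3; issue ADD r2<-Add2 // r0:Add1,r1:3,r2:Add2,r3:Mul1
cycle 14: CDB Mul1=1; stall // r0:Add1,r1:3,r2:Add2,r3:1
cycle 15: stall // r0:Add1,r1:3,r2:Add2,r3:1
cycle 16: stall // r0:Add1,r1:3,r2:Add2,r3:1
cycle 17: CDB Add1=2; issue SUB r2<-Add1 // r0:2,r1:3,r2:Add1,r3:1
cycle 18: CDB Add2=2; issue SUB r1<-Add2 // r0:2,r1:Add2,r2:Add1,r3:1
cycle 19: stall // r0:2,r1:Add2,r2:Add1,r3:1
cycle 20: CDB Add1=-1; issue ADD r2<-Add1 // r0:2,r1:Add2,r2:Add1,r3:1

STATUS = VALUE 2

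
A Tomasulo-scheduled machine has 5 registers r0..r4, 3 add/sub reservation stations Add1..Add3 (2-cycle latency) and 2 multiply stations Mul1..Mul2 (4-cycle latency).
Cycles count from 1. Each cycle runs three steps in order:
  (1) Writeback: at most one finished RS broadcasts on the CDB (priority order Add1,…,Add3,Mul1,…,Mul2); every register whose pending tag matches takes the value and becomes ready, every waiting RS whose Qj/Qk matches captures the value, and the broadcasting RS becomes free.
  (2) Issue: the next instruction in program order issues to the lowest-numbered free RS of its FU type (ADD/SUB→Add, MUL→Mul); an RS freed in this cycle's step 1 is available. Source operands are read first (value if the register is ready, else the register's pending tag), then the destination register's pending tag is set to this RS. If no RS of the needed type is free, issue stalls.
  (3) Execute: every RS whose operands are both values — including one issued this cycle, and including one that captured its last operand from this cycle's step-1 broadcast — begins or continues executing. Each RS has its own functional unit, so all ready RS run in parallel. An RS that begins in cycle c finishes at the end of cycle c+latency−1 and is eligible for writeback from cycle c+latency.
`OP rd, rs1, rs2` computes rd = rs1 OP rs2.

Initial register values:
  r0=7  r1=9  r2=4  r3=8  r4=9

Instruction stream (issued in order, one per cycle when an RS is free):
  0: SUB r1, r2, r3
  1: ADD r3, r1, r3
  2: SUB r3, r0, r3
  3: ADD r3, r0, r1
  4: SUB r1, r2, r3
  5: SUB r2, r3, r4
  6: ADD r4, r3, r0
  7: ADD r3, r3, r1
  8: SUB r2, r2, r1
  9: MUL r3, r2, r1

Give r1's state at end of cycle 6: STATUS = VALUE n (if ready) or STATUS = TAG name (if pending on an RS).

STATUS = TAG Add2

  c1: issue SUB r1<-Add1  regs: r0:7,r1:Add1,r2:4,r3:8,r4:9
  c2: issue ADD r3<-Add2  regs: r0:7,r1:Add1,r2:4,r3:Add2,r4:9
  c3: CDB Add1=-4; issue SUB r3<-Add1  regs: r0:7,r1:-4,r2:4,r3:Add1,r4:9
  c4: issue ADD r3<-Add3  regs: r0:7,r1:-4,r2:4,r3:Add3,r4:9
  c5: CDB Add2=4; issue SUB r1<-Add2  regs: r0:7,r1:Add2,r2:4,r3:Add3,r4:9
  c6: CDB Add3=3; issue SUB r2<-Add3  regs: r0:7,r1:Add2,r2:Add3,r3:3,r4:9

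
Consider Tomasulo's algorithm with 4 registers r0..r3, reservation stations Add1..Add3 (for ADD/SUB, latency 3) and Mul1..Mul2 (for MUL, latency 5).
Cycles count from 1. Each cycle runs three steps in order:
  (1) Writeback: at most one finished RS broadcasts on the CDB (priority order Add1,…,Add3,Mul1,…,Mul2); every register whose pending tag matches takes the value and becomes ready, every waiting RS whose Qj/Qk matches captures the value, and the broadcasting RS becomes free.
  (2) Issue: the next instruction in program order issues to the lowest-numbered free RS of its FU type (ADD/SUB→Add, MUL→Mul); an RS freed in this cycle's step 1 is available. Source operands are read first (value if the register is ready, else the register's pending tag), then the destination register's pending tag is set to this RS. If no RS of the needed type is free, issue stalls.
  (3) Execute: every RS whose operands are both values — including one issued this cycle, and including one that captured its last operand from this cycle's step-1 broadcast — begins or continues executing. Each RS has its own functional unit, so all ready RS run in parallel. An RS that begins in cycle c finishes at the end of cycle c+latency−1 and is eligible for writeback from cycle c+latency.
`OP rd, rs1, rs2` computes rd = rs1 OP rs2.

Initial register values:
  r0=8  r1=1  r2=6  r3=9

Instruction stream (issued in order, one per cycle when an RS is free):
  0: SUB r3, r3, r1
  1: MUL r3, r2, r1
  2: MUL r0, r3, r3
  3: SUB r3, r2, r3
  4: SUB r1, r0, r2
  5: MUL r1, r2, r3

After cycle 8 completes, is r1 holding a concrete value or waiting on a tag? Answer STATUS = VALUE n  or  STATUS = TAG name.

  c1: issue SUB r3<-Add1  regs: r0:8,r1:1,r2:6,r3:Add1
  c2: issue MUL r3<-Mul1  regs: r0:8,r1:1,r2:6,r3:Mul1
  c3: issue MUL r0<-Mul2  regs: r0:Mul2,r1:1,r2:6,r3:Mul1
  c4: CDB Add1=8; issue SUB r3<-Add1  regs: r0:Mul2,r1:1,r2:6,r3:Add1
  c5: issue SUB r1<-Add2  regs: r0:Mul2,r1:Add2,r2:6,r3:Add1
  c6: stall  regs: r0:Mul2,r1:Add2,r2:6,r3:Add1
  c7: CDB Mul1=6; issue MUL r1<-Mul1  regs: r0:Mul2,r1:Mul1,r2:6,r3:Add1
  c8: -  regs: r0:Mul2,r1:Mul1,r2:6,r3:Add1

STATUS = TAG Mul1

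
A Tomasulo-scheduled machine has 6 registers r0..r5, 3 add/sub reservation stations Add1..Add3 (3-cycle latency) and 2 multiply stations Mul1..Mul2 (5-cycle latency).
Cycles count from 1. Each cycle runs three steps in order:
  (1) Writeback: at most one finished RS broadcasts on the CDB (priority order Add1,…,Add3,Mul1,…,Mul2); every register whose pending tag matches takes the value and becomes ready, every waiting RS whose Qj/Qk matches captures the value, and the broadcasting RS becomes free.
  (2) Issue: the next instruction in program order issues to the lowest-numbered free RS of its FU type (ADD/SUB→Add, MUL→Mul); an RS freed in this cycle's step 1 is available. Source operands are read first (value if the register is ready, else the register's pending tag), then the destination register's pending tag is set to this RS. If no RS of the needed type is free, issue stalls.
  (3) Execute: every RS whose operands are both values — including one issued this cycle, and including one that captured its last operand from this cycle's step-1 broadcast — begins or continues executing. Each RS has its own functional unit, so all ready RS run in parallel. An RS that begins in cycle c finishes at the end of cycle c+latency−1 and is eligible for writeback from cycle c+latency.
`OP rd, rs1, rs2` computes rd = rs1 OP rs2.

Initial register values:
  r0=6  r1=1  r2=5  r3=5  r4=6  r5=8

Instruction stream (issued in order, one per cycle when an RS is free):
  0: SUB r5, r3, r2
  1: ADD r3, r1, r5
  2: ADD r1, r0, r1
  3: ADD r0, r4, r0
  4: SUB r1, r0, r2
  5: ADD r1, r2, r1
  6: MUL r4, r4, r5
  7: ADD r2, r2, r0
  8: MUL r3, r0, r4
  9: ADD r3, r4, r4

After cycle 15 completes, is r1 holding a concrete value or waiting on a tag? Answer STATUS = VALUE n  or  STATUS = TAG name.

STATUS = VALUE 12

  c1: issue SUB r5<-Add1  regs: r0:6,r1:1,r2:5,r3:5,r4:6,r5:Add1
  c2: issue ADD r3<-Add2  regs: r0:6,r1:1,r2:5,r3:Add2,r4:6,r5:Add1
  c3: issue ADD r1<-Add3  regs: r0:6,r1:Add3,r2:5,r3:Add2,r4:6,r5:Add1
  c4: CDB Add1=0; issue ADD r0<-Add1  regs: r0:Add1,r1:Add3,r2:5,r3:Add2,r4:6,r5:0
  c5: stall  regs: r0:Add1,r1:Add3,r2:5,r3:Add2,r4:6,r5:0
  c6: CDB Add3=7; issue SUB r1<-Add3  regs: r0:Add1,r1:Add3,r2:5,r3:Add2,r4:6,r5:0
  c7: CDB Add1=12; issue ADD r1<-Add1  regs: r0:12,r1:Add1,r2:5,r3:Add2,r4:6,r5:0
  c8: CDB Add2=1; issue MUL r4<-Mul1  regs: r0:12,r1:Add1,r2:5,r3:1,r4:Mul1,r5:0
  c9: issue ADD r2<-Add2  regs: r0:12,r1:Add1,r2:Add2,r3:1,r4:Mul1,r5:0
  c10: CDB Add3=7; issue MUL r3<-Mul2  regs: r0:12,r1:Add1,r2:Add2,r3:Mul2,r4:Mul1,r5:0
  c11: issue ADD r3<-Add3  regs: r0:12,r1:Add1,r2:Add2,r3:Add3,r4:Mul1,r5:0
  c12: CDB Add2=17  regs: r0:12,r1:Add1,r2:17,r3:Add3,r4:Mul1,r5:0
  c13: CDB Add1=12  regs: r0:12,r1:12,r2:17,r3:Add3,r4:Mul1,r5:0
  c14: CDB Mul1=0  regs: r0:12,r1:12,r2:17,r3:Add3,r4:0,r5:0
  c15: -  regs: r0:12,r1:12,r2:17,r3:Add3,r4:0,r5:0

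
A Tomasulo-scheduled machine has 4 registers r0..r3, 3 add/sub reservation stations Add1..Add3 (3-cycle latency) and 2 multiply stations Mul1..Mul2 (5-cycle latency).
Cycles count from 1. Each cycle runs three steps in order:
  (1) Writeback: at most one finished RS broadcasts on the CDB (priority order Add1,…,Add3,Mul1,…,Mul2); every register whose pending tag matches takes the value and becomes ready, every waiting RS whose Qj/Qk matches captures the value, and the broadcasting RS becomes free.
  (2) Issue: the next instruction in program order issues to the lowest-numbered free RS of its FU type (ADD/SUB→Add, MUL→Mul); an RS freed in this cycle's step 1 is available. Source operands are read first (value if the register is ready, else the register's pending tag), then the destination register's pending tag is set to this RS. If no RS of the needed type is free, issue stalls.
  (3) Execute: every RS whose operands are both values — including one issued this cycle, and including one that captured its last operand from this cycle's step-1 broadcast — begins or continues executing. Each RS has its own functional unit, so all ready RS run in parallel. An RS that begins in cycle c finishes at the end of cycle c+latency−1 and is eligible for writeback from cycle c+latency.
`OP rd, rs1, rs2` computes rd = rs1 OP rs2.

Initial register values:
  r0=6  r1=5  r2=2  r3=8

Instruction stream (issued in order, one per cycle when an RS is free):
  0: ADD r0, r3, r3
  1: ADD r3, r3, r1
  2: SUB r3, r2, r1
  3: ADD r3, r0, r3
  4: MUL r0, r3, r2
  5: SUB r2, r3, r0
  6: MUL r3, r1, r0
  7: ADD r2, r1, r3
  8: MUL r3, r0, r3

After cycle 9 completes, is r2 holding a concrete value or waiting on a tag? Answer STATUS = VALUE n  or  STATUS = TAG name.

c1: issue ADD r0<-Add1 | r0:Add1,r1:5,r2:2,r3:8
c2: issue ADD r3<-Add2 | r0:Add1,r1:5,r2:2,r3:Add2
c3: issue SUB r3<-Add3 | r0:Add1,r1:5,r2:2,r3:Add3
c4: CDB Add1=16; issue ADD r3<-Add1 | r0:16,r1:5,r2:2,r3:Add1
c5: CDB Add2=13; issue MUL r0<-Mul1 | r0:Mul1,r1:5,r2:2,r3:Add1
c6: CDB Add3=-3; issue SUB r2<-Add2 | r0:Mul1,r1:5,r2:Add2,r3:Add1
c7: issue MUL r3<-Mul2 | r0:Mul1,r1:5,r2:Add2,r3:Mul2
c8: issue ADD r2<-Add3 | r0:Mul1,r1:5,r2:Add3,r3:Mul2
c9: CDB Add1=13; stall | r0:Mul1,r1:5,r2:Add3,r3:Mul2

STATUS = TAG Add3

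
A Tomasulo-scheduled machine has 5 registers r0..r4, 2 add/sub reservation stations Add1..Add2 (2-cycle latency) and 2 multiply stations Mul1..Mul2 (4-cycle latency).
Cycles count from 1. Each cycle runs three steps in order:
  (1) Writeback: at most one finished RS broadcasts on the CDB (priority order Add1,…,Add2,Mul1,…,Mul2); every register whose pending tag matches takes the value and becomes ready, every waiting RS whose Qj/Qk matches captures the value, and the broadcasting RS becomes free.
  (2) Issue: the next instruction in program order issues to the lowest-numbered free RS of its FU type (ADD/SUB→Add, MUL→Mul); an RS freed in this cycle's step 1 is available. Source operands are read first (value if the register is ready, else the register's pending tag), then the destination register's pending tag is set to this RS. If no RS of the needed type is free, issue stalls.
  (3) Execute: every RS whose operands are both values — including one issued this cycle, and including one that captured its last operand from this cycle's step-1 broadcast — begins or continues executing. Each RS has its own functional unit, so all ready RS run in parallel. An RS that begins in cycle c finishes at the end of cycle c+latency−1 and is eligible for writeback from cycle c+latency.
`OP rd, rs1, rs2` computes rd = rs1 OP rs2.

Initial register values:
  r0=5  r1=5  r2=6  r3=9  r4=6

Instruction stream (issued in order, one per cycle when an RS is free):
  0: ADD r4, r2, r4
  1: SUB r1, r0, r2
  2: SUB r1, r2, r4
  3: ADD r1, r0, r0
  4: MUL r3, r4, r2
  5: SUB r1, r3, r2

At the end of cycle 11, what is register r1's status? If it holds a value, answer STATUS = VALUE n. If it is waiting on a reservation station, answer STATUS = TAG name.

STATUS = VALUE 66

cycle 1: issue ADD r4<-Add1 // r0:5,r1:5,r2:6,r3:9,r4:Add1
cycle 2: issue SUB r1<-Add2 // r0:5,r1:Add2,r2:6,r3:9,r4:Add1
cycle 3: CDB Add1=12; issue SUB r1<-Add1 // r0:5,r1:Add1,r2:6,r3:9,r4:12
cycle 4: CDB Add2=-1; issue ADD r1<-Add2 // r0:5,r1:Add2,r2:6,r3:9,r4:12
cycle 5: CDB Add1=-6; issue MUL r3<-Mul1 // r0:5,r1:Add2,r2:6,r3:Mul1,r4:12
cycle 6: CDB Add2=10; issue SUB r1<-Add1 // r0:5,r1:Add1,r2:6,r3:Mul1,r4:12
cycle 7: - // r0:5,r1:Add1,r2:6,r3:Mul1,r4:12
cycle 8: - // r0:5,r1:Add1,r2:6,r3:Mul1,r4:12
cycle 9: CDB Mul1=72 // r0:5,r1:Add1,r2:6,r3:72,r4:12
cycle 10: - // r0:5,r1:Add1,r2:6,r3:72,r4:12
cycle 11: CDB Add1=66 // r0:5,r1:66,r2:6,r3:72,r4:12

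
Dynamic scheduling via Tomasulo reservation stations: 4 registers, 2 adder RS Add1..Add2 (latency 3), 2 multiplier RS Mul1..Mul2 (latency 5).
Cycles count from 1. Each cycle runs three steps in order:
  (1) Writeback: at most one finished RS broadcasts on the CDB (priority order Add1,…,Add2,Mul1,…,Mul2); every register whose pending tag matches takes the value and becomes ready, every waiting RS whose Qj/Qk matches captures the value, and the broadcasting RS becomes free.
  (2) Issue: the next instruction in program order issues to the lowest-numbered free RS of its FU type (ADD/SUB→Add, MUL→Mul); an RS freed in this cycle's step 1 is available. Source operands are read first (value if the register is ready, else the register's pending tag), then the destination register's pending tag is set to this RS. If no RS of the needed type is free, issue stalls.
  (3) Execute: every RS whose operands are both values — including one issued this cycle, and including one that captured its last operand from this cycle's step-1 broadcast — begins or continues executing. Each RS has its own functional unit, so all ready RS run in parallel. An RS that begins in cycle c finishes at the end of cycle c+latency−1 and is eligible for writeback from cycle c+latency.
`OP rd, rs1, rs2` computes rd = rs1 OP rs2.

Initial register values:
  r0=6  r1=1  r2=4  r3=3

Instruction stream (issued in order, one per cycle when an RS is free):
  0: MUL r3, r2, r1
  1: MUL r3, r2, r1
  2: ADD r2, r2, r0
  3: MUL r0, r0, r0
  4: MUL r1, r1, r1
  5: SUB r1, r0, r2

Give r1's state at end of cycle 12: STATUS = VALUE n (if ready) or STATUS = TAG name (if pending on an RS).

cycle 1: issue MUL r3<-Mul1 // r0:6,r1:1,r2:4,r3:Mul1
cycle 2: issue MUL r3<-Mul2 // r0:6,r1:1,r2:4,r3:Mul2
cycle 3: issue ADD r2<-Add1 // r0:6,r1:1,r2:Add1,r3:Mul2
cycle 4: stall // r0:6,r1:1,r2:Add1,r3:Mul2
cycle 5: stall // r0:6,r1:1,r2:Add1,r3:Mul2
cycle 6: CDB Add1=10; stall // r0:6,r1:1,r2:10,r3:Mul2
cycle 7: CDB Mul1=4; issue MUL r0<-Mul1 // r0:Mul1,r1:1,r2:10,r3:Mul2
cycle 8: CDB Mul2=4; issue MUL r1<-Mul2 // r0:Mul1,r1:Mul2,r2:10,r3:4
cycle 9: issue SUB r1<-Add1 // r0:Mul1,r1:Add1,r2:10,r3:4
cycle 10: - // r0:Mul1,r1:Add1,r2:10,r3:4
cycle 11: - // r0:Mul1,r1:Add1,r2:10,r3:4
cycle 12: CDB Mul1=36 // r0:36,r1:Add1,r2:10,r3:4

STATUS = TAG Add1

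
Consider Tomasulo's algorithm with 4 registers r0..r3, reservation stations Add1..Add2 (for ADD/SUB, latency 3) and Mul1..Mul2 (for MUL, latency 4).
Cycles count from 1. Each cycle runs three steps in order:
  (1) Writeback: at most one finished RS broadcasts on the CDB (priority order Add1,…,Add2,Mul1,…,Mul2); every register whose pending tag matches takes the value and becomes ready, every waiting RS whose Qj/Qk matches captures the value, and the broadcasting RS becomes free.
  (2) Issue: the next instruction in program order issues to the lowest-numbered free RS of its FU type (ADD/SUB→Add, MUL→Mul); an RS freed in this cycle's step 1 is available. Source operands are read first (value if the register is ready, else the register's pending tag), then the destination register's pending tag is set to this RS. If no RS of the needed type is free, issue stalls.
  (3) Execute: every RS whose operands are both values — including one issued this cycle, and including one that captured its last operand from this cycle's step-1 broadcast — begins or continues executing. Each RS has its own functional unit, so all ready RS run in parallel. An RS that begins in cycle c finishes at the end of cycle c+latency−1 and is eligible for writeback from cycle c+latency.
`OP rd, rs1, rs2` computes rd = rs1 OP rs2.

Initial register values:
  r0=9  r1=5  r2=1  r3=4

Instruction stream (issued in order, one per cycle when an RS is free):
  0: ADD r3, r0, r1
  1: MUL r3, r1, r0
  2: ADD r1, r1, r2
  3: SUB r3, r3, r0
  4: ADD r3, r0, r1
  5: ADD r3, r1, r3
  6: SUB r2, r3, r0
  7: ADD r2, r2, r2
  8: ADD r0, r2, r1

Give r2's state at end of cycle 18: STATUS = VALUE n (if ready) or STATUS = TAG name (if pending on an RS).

cycle 1: issue ADD r3<-Add1 // r0:9,r1:5,r2:1,r3:Add1
cycle 2: issue MUL r3<-Mul1 // r0:9,r1:5,r2:1,r3:Mul1
cycle 3: issue ADD r1<-Add2 // r0:9,r1:Add2,r2:1,r3:Mul1
cycle 4: CDB Add1=14; issue SUB r3<-Add1 // r0:9,r1:Add2,r2:1,r3:Add1
cycle 5: stall // r0:9,r1:Add2,r2:1,r3:Add1
cycle 6: CDB Add2=6; issue ADD r3<-Add2 // r0:9,r1:6,r2:1,r3:Add2
cycle 7: CDB Mul1=45; stall // r0:9,r1:6,r2:1,r3:Add2
cycle 8: stall // r0:9,r1:6,r2:1,r3:Add2
cycle 9: CDB Add2=15; issue ADD r3<-Add2 // r0:9,r1:6,r2:1,r3:Add2
cycle 10: CDB Add1=36; issue SUB r2<-Add1 // r0:9,r1:6,r2:Add1,r3:Add2
cycle 11: stall // r0:9,r1:6,r2:Add1,r3:Add2
cycle 12: CDB Add2=21; issue ADD r2<-Add2 // r0:9,r1:6,r2:Add2,r3:21
cycle 13: stall // r0:9,r1:6,r2:Add2,r3:21
cycle 14: stall // r0:9,r1:6,r2:Add2,r3:21
cycle 15: CDB Add1=12; issue ADD r0<-Add1 // r0:Add1,r1:6,r2:Add2,r3:21
cycle 16: - // r0:Add1,r1:6,r2:Add2,r3:21
cycle 17: - // r0:Add1,r1:6,r2:Add2,r3:21
cycle 18: CDB Add2=24 // r0:Add1,r1:6,r2:24,r3:21

STATUS = VALUE 24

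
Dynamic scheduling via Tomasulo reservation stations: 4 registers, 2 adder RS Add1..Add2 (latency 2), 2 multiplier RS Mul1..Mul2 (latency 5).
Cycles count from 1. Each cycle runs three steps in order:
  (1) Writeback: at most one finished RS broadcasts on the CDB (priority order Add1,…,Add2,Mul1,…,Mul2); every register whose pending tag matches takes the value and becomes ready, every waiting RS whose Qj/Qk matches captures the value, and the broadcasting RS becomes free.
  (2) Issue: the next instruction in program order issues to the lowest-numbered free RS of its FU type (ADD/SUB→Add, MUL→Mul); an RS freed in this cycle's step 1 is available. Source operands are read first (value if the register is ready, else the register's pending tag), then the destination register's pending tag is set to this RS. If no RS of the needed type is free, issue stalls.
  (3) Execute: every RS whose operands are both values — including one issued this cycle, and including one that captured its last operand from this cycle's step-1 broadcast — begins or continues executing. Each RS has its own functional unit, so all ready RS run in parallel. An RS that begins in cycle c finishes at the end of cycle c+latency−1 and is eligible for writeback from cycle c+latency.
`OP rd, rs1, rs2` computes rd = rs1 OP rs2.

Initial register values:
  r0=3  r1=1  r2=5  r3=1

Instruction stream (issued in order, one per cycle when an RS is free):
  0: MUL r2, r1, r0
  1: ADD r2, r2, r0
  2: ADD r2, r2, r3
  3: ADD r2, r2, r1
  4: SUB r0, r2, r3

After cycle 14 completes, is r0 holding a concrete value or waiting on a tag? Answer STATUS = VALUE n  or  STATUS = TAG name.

c1: issue MUL r2<-Mul1 | r0:3,r1:1,r2:Mul1,r3:1
c2: issue ADD r2<-Add1 | r0:3,r1:1,r2:Add1,r3:1
c3: issue ADD r2<-Add2 | r0:3,r1:1,r2:Add2,r3:1
c4: stall | r0:3,r1:1,r2:Add2,r3:1
c5: stall | r0:3,r1:1,r2:Add2,r3:1
c6: CDB Mul1=3; stall | r0:3,r1:1,r2:Add2,r3:1
c7: stall | r0:3,r1:1,r2:Add2,r3:1
c8: CDB Add1=6; issue ADD r2<-Add1 | r0:3,r1:1,r2:Add1,r3:1
c9: stall | r0:3,r1:1,r2:Add1,r3:1
c10: CDB Add2=7; issue SUB r0<-Add2 | r0:Add2,r1:1,r2:Add1,r3:1
c11: - | r0:Add2,r1:1,r2:Add1,r3:1
c12: CDB Add1=8 | r0:Add2,r1:1,r2:8,r3:1
c13: - | r0:Add2,r1:1,r2:8,r3:1
c14: CDB Add2=7 | r0:7,r1:1,r2:8,r3:1

STATUS = VALUE 7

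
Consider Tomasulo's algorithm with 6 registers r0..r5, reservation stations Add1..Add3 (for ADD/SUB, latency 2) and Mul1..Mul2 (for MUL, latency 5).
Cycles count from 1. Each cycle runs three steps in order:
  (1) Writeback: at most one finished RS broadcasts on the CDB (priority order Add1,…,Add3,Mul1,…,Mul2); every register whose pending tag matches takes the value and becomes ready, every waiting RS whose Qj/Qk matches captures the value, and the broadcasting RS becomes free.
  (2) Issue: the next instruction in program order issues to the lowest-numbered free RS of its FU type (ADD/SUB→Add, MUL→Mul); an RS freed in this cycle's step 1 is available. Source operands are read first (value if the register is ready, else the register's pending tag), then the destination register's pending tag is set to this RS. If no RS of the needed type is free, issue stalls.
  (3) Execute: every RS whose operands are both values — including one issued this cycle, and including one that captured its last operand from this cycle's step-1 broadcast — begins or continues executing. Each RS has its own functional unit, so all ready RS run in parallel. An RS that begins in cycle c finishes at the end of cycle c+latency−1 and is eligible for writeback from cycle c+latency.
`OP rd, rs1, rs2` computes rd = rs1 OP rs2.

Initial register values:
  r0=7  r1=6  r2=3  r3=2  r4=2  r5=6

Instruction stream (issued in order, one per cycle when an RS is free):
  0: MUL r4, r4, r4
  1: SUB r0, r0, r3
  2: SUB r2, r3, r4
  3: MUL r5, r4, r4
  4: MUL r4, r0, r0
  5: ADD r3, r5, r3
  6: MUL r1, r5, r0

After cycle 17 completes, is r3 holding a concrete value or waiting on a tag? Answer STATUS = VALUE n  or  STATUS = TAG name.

STATUS = VALUE 18

c1: issue MUL r4<-Mul1 | r0:7,r1:6,r2:3,r3:2,r4:Mul1,r5:6
c2: issue SUB r0<-Add1 | r0:Add1,r1:6,r2:3,r3:2,r4:Mul1,r5:6
c3: issue SUB r2<-Add2 | r0:Add1,r1:6,r2:Add2,r3:2,r4:Mul1,r5:6
c4: CDB Add1=5; issue MUL r5<-Mul2 | r0:5,r1:6,r2:Add2,r3:2,r4:Mul1,r5:Mul2
c5: stall | r0:5,r1:6,r2:Add2,r3:2,r4:Mul1,r5:Mul2
c6: CDB Mul1=4; issue MUL r4<-Mul1 | r0:5,r1:6,r2:Add2,r3:2,r4:Mul1,r5:Mul2
c7: issue ADD r3<-Add1 | r0:5,r1:6,r2:Add2,r3:Add1,r4:Mul1,r5:Mul2
c8: CDB Add2=-2; stall | r0:5,r1:6,r2:-2,r3:Add1,r4:Mul1,r5:Mul2
c9: stall | r0:5,r1:6,r2:-2,r3:Add1,r4:Mul1,r5:Mul2
c10: stall | r0:5,r1:6,r2:-2,r3:Add1,r4:Mul1,r5:Mul2
c11: CDB Mul1=25; issue MUL r1<-Mul1 | r0:5,r1:Mul1,r2:-2,r3:Add1,r4:25,r5:Mul2
c12: CDB Mul2=16 | r0:5,r1:Mul1,r2:-2,r3:Add1,r4:25,r5:16
c13: - | r0:5,r1:Mul1,r2:-2,r3:Add1,r4:25,r5:16
c14: CDB Add1=18 | r0:5,r1:Mul1,r2:-2,r3:18,r4:25,r5:16
c15: - | r0:5,r1:Mul1,r2:-2,r3:18,r4:25,r5:16
c16: - | r0:5,r1:Mul1,r2:-2,r3:18,r4:25,r5:16
c17: CDB Mul1=80 | r0:5,r1:80,r2:-2,r3:18,r4:25,r5:16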